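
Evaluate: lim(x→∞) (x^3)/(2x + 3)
This is an ∞/∞ indeterminate form.

Apply L'Hôpital's rule: differentiate numerator and denominator separately.
  f(x) = x^3   ⇒   f'(x) = 3·x^2
  g(x) = 2·x + 3   ⇒   g'(x) = 2
  lim(x→∞) f'(x)/g'(x) = lim(x→∞) (3·x^2)/(2)
  = ∞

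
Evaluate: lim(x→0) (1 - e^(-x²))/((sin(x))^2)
This is a 0/0 indeterminate form.

Apply L'Hôpital's rule: differentiate numerator and denominator separately.
  f(x) = 1 - e^(-x^2)   ⇒   f'(x) = 2·x·e^(-x^2)
  g(x) = sin(x)^2   ⇒   g'(x) = 2·sin(x)·cos(x)
  lim(x→0) f'(x)/g'(x) = lim(x→0) (2·x·e^(-x^2))/(2·sin(x)·cos(x))
  = 1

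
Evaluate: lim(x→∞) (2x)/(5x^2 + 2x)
This is an ∞/∞ indeterminate form.

Apply L'Hôpital's rule: differentiate numerator and denominator separately.
  f(x) = 2·x   ⇒   f'(x) = 2
  g(x) = 5·x^2 + 2·x   ⇒   g'(x) = 10·x + 2
  lim(x→∞) f'(x)/g'(x) = lim(x→∞) (2)/(10·x + 2)
  = 0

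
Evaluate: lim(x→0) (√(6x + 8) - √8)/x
This is a standard limit.

Factor or rationalize the expression:
  lim(x→0) (√(6x + 8) - √8)/x = 3·sqrt(2)/4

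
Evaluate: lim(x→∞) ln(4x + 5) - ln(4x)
This is an ∞-∞ indeterminate form.

Combine fractions or rationalize to convert ∞-∞ to 0/0 form:
  lim(x→∞) ln(4x + 5) - ln(4x) = 0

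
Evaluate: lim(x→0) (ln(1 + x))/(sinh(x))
This is a 0/0 indeterminate form.

Apply L'Hôpital's rule: differentiate numerator and denominator separately.
  f(x) = ln(x + 1)   ⇒   f'(x) = 1/(x + 1)
  g(x) = sinh(x)   ⇒   g'(x) = cosh(x)
  lim(x→0) f'(x)/g'(x) = lim(x→0) (1/(x + 1))/(cosh(x))
  = 1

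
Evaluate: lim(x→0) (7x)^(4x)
This is an exponential indeterminate form.

For exponential indeterminate forms, take the natural log:
  Let L = lim(x→0) (7x)^(4x)
  Then ln(L) = lim(x→0) [exponent × ln(base)]
  Evaluate using L'Hôpital or standard limits, then exponentiate.
  L = 1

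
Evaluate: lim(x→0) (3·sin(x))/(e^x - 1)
This is a 0/0 indeterminate form.

Apply L'Hôpital's rule: differentiate numerator and denominator separately.
  f(x) = 3·sin(x)   ⇒   f'(x) = 3·cos(x)
  g(x) = e^(x) - 1   ⇒   g'(x) = e^(x)
  lim(x→0) f'(x)/g'(x) = lim(x→0) (3·cos(x))/(e^(x))
  = 3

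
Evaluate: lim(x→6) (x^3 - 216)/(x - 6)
This is a standard limit.

Factor or rationalize the expression:
  lim(x→6) (x^3 - 216)/(x - 6) = 108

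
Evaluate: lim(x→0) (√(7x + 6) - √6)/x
This is a standard limit.

Factor or rationalize the expression:
  lim(x→0) (√(7x + 6) - √6)/x = 7·sqrt(6)/12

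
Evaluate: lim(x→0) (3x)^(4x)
This is an exponential indeterminate form.

For exponential indeterminate forms, take the natural log:
  Let L = lim(x→0) (3x)^(4x)
  Then ln(L) = lim(x→0) [exponent × ln(base)]
  Evaluate using L'Hôpital or standard limits, then exponentiate.
  L = 1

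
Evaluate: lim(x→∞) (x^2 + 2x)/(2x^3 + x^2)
This is an ∞/∞ indeterminate form.

Apply L'Hôpital's rule: differentiate numerator and denominator separately.
  f(x) = x^2 + 2·x   ⇒   f'(x) = 2·x + 2
  g(x) = 2·x^3 + x^2   ⇒   g'(x) = 6·x^2 + 2·x
  lim(x→∞) f'(x)/g'(x) = lim(x→∞) (2·x + 2)/(6·x^2 + 2·x)
  = 0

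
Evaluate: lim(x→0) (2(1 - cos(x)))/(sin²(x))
This is a 0/0 indeterminate form.

Apply L'Hôpital's rule: differentiate numerator and denominator separately.
  f(x) = 2 - 2·cos(x)   ⇒   f'(x) = 2·sin(x)
  g(x) = sin(x)^2   ⇒   g'(x) = 2·sin(x)·cos(x)
  lim(x→0) f'(x)/g'(x) = lim(x→0) (2·sin(x))/(2·sin(x)·cos(x))
  = 1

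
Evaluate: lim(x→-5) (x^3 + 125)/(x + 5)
This is a standard limit.

Factor or rationalize the expression:
  lim(x→-5) (x^3 + 125)/(x + 5) = 75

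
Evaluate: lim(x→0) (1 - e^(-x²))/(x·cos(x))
This is a 0/0 indeterminate form.

Apply L'Hôpital's rule: differentiate numerator and denominator separately.
  f(x) = 1 - e^(-x^2)   ⇒   f'(x) = 2·x·e^(-x^2)
  g(x) = x·cos(x)   ⇒   g'(x) = -x·sin(x) + cos(x)
  lim(x→0) f'(x)/g'(x) = lim(x→0) (2·x·e^(-x^2))/(-x·sin(x) + cos(x))
  = 0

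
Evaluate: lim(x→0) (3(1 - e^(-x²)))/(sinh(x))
This is a 0/0 indeterminate form.

Apply L'Hôpital's rule: differentiate numerator and denominator separately.
  f(x) = 3 - 3·e^(-x^2)   ⇒   f'(x) = 6·x·e^(-x^2)
  g(x) = sinh(x)   ⇒   g'(x) = cosh(x)
  lim(x→0) f'(x)/g'(x) = lim(x→0) (6·x·e^(-x^2))/(cosh(x))
  = 0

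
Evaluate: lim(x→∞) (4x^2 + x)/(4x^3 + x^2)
This is an ∞/∞ indeterminate form.

Apply L'Hôpital's rule: differentiate numerator and denominator separately.
  f(x) = 4·x^2 + x   ⇒   f'(x) = 8·x + 1
  g(x) = 4·x^3 + x^2   ⇒   g'(x) = 12·x^2 + 2·x
  lim(x→∞) f'(x)/g'(x) = lim(x→∞) (8·x + 1)/(12·x^2 + 2·x)
  = 0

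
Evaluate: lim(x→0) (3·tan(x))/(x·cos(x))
This is a 0/0 indeterminate form.

Apply L'Hôpital's rule: differentiate numerator and denominator separately.
  f(x) = 3·tan(x)   ⇒   f'(x) = 3·tan(x)^2 + 3
  g(x) = x·cos(x)   ⇒   g'(x) = -x·sin(x) + cos(x)
  lim(x→0) f'(x)/g'(x) = lim(x→0) (3·tan(x)^2 + 3)/(-x·sin(x) + cos(x))
  = 3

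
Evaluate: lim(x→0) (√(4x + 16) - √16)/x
This is a standard limit.

Factor or rationalize the expression:
  lim(x→0) (√(4x + 16) - √16)/x = 1/2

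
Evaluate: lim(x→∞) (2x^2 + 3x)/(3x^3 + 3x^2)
This is an ∞/∞ indeterminate form.

Apply L'Hôpital's rule: differentiate numerator and denominator separately.
  f(x) = 2·x^2 + 3·x   ⇒   f'(x) = 4·x + 3
  g(x) = 3·x^3 + 3·x^2   ⇒   g'(x) = 9·x^2 + 6·x
  lim(x→∞) f'(x)/g'(x) = lim(x→∞) (4·x + 3)/(9·x^2 + 6·x)
  = 0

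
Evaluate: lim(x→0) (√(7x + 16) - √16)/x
This is a standard limit.

Factor or rationalize the expression:
  lim(x→0) (√(7x + 16) - √16)/x = 7/8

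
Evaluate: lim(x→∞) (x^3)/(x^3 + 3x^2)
This is an ∞/∞ indeterminate form.

Apply L'Hôpital's rule: differentiate numerator and denominator separately.
  f(x) = x^3   ⇒   f'(x) = 3·x^2
  g(x) = x^3 + 3·x^2   ⇒   g'(x) = 3·x^2 + 6·x
  lim(x→∞) f'(x)/g'(x) = lim(x→∞) (3·x^2)/(3·x^2 + 6·x)
  = 1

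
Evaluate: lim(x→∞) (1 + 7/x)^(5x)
This is an exponential indeterminate form.

For exponential indeterminate forms, take the natural log:
  Let L = lim(x→∞) (1 + 7/x)^(5x)
  Then ln(L) = lim(x→∞) [exponent × ln(base)]
  Evaluate using L'Hôpital or standard limits, then exponentiate.
  L = e^(35)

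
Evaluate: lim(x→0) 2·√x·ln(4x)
This is a 0·∞ indeterminate form.

Rewrite 0·∞ as a quotient (0/0 or ∞/∞ form), then apply L'Hôpital's rule:
  lim(x→0) 2·√x·ln(4x) = 0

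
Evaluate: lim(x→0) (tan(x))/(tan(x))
This is a 0/0 indeterminate form.

Apply L'Hôpital's rule: differentiate numerator and denominator separately.
  f(x) = tan(x)   ⇒   f'(x) = tan(x)^2 + 1
  g(x) = tan(x)   ⇒   g'(x) = tan(x)^2 + 1
  lim(x→0) f'(x)/g'(x) = lim(x→0) (tan(x)^2 + 1)/(tan(x)^2 + 1)
  = 1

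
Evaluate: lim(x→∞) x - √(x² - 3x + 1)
This is an ∞-∞ indeterminate form.

Combine fractions or rationalize to convert ∞-∞ to 0/0 form:
  lim(x→∞) x - √(x² - 3x + 1) = 3/2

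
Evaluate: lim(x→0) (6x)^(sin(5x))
This is an exponential indeterminate form.

For exponential indeterminate forms, take the natural log:
  Let L = lim(x→0) (6x)^(sin(5x))
  Then ln(L) = lim(x→0) [exponent × ln(base)]
  Evaluate using L'Hôpital or standard limits, then exponentiate.
  L = 1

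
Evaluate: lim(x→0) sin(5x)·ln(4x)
This is a 0·∞ indeterminate form.

Rewrite 0·∞ as a quotient (0/0 or ∞/∞ form), then apply L'Hôpital's rule:
  lim(x→0) sin(5x)·ln(4x) = 0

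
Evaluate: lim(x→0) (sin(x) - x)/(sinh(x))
This is a 0/0 indeterminate form.

Apply L'Hôpital's rule: differentiate numerator and denominator separately.
  f(x) = -x + sin(x)   ⇒   f'(x) = cos(x) - 1
  g(x) = sinh(x)   ⇒   g'(x) = cosh(x)
  lim(x→0) f'(x)/g'(x) = lim(x→0) (cos(x) - 1)/(cosh(x))
  = 0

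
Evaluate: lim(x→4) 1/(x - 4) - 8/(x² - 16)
This is an ∞-∞ indeterminate form.

Combine fractions or rationalize to convert ∞-∞ to 0/0 form:
  lim(x→4) 1/(x - 4) - 8/(x² - 16) = 1/8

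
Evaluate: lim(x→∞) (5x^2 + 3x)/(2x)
This is an ∞/∞ indeterminate form.

Apply L'Hôpital's rule: differentiate numerator and denominator separately.
  f(x) = 5·x^2 + 3·x   ⇒   f'(x) = 10·x + 3
  g(x) = 2·x   ⇒   g'(x) = 2
  lim(x→∞) f'(x)/g'(x) = lim(x→∞) (10·x + 3)/(2)
  = ∞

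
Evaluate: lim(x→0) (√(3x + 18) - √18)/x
This is a standard limit.

Factor or rationalize the expression:
  lim(x→0) (√(3x + 18) - √18)/x = sqrt(2)/4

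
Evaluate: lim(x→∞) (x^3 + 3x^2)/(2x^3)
This is an ∞/∞ indeterminate form.

Apply L'Hôpital's rule: differentiate numerator and denominator separately.
  f(x) = x^3 + 3·x^2   ⇒   f'(x) = 3·x^2 + 6·x
  g(x) = 2·x^3   ⇒   g'(x) = 6·x^2
  lim(x→∞) f'(x)/g'(x) = lim(x→∞) (3·x^2 + 6·x)/(6·x^2)
  = 1/2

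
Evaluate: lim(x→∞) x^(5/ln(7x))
This is an exponential indeterminate form.

For exponential indeterminate forms, take the natural log:
  Let L = lim(x→∞) x^(5/ln(7x))
  Then ln(L) = lim(x→∞) [exponent × ln(base)]
  Evaluate using L'Hôpital or standard limits, then exponentiate.
  L = e^(5)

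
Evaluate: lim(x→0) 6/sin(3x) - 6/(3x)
This is an ∞-∞ indeterminate form.

Combine fractions or rationalize to convert ∞-∞ to 0/0 form:
  lim(x→0) 6/sin(3x) - 6/(3x) = 0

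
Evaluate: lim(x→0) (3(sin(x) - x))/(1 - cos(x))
This is a 0/0 indeterminate form.

Apply L'Hôpital's rule: differentiate numerator and denominator separately.
  f(x) = -3·x + 3·sin(x)   ⇒   f'(x) = 3·cos(x) - 3
  g(x) = 1 - cos(x)   ⇒   g'(x) = sin(x)
  lim(x→0) f'(x)/g'(x) = lim(x→0) (3·cos(x) - 3)/(sin(x))
  = 0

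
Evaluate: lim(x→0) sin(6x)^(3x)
This is an exponential indeterminate form.

For exponential indeterminate forms, take the natural log:
  Let L = lim(x→0) sin(6x)^(3x)
  Then ln(L) = lim(x→0) [exponent × ln(base)]
  Evaluate using L'Hôpital or standard limits, then exponentiate.
  L = 1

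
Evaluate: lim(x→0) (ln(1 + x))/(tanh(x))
This is a 0/0 indeterminate form.

Apply L'Hôpital's rule: differentiate numerator and denominator separately.
  f(x) = ln(x + 1)   ⇒   f'(x) = 1/(x + 1)
  g(x) = tanh(x)   ⇒   g'(x) = 1 - tanh(x)^2
  lim(x→0) f'(x)/g'(x) = lim(x→0) (1/(x + 1))/(1 - tanh(x)^2)
  = 1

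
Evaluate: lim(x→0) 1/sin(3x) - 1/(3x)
This is an ∞-∞ indeterminate form.

Combine fractions or rationalize to convert ∞-∞ to 0/0 form:
  lim(x→0) 1/sin(3x) - 1/(3x) = 0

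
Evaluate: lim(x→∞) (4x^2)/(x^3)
This is an ∞/∞ indeterminate form.

Apply L'Hôpital's rule: differentiate numerator and denominator separately.
  f(x) = 4·x^2   ⇒   f'(x) = 8·x
  g(x) = x^3   ⇒   g'(x) = 3·x^2
  lim(x→∞) f'(x)/g'(x) = lim(x→∞) (8·x)/(3·x^2)
  = 0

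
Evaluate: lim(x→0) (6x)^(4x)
This is an exponential indeterminate form.

For exponential indeterminate forms, take the natural log:
  Let L = lim(x→0) (6x)^(4x)
  Then ln(L) = lim(x→0) [exponent × ln(base)]
  Evaluate using L'Hôpital or standard limits, then exponentiate.
  L = 1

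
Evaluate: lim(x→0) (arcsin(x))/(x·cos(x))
This is a 0/0 indeterminate form.

Apply L'Hôpital's rule: differentiate numerator and denominator separately.
  f(x) = asin(x)   ⇒   f'(x) = 1/sqrt(1 - x^2)
  g(x) = x·cos(x)   ⇒   g'(x) = -x·sin(x) + cos(x)
  lim(x→0) f'(x)/g'(x) = lim(x→0) (1/sqrt(1 - x^2))/(-x·sin(x) + cos(x))
  = 1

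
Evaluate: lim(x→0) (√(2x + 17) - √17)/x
This is a standard limit.

Factor or rationalize the expression:
  lim(x→0) (√(2x + 17) - √17)/x = sqrt(17)/17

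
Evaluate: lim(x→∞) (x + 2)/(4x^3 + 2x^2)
This is an ∞/∞ indeterminate form.

Apply L'Hôpital's rule: differentiate numerator and denominator separately.
  f(x) = x + 2   ⇒   f'(x) = 1
  g(x) = 4·x^3 + 2·x^2   ⇒   g'(x) = 12·x^2 + 4·x
  lim(x→∞) f'(x)/g'(x) = lim(x→∞) (1)/(12·x^2 + 4·x)
  = 0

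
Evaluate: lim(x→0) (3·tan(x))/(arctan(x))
This is a 0/0 indeterminate form.

Apply L'Hôpital's rule: differentiate numerator and denominator separately.
  f(x) = 3·tan(x)   ⇒   f'(x) = 3·tan(x)^2 + 3
  g(x) = atan(x)   ⇒   g'(x) = 1/(x^2 + 1)
  lim(x→0) f'(x)/g'(x) = lim(x→0) (3·tan(x)^2 + 3)/(1/(x^2 + 1))
  = 3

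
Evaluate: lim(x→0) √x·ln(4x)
This is a 0·∞ indeterminate form.

Rewrite 0·∞ as a quotient (0/0 or ∞/∞ form), then apply L'Hôpital's rule:
  lim(x→0) √x·ln(4x) = 0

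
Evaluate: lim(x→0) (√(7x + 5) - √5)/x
This is a standard limit.

Factor or rationalize the expression:
  lim(x→0) (√(7x + 5) - √5)/x = 7·sqrt(5)/10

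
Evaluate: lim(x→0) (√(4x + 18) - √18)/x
This is a standard limit.

Factor or rationalize the expression:
  lim(x→0) (√(4x + 18) - √18)/x = sqrt(2)/3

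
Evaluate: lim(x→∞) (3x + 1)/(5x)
This is an ∞/∞ indeterminate form.

Apply L'Hôpital's rule: differentiate numerator and denominator separately.
  f(x) = 3·x + 1   ⇒   f'(x) = 3
  g(x) = 5·x   ⇒   g'(x) = 5
  lim(x→∞) f'(x)/g'(x) = lim(x→∞) (3)/(5)
  = 3/5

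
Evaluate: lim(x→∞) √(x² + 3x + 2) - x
This is an ∞-∞ indeterminate form.

Combine fractions or rationalize to convert ∞-∞ to 0/0 form:
  lim(x→∞) √(x² + 3x + 2) - x = 3/2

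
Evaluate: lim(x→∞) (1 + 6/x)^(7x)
This is an exponential indeterminate form.

For exponential indeterminate forms, take the natural log:
  Let L = lim(x→∞) (1 + 6/x)^(7x)
  Then ln(L) = lim(x→∞) [exponent × ln(base)]
  Evaluate using L'Hôpital or standard limits, then exponentiate.
  L = e^(42)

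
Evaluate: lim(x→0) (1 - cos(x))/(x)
This is a 0/0 indeterminate form.

Apply L'Hôpital's rule: differentiate numerator and denominator separately.
  f(x) = 1 - cos(x)   ⇒   f'(x) = sin(x)
  g(x) = x   ⇒   g'(x) = 1
  lim(x→0) f'(x)/g'(x) = lim(x→0) (sin(x))/(1)
  = 0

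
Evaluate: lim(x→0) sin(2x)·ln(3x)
This is a 0·∞ indeterminate form.

Rewrite 0·∞ as a quotient (0/0 or ∞/∞ form), then apply L'Hôpital's rule:
  lim(x→0) sin(2x)·ln(3x) = 0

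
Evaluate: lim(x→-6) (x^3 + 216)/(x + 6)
This is a standard limit.

Factor or rationalize the expression:
  lim(x→-6) (x^3 + 216)/(x + 6) = 108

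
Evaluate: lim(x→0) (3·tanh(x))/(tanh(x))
This is a 0/0 indeterminate form.

Apply L'Hôpital's rule: differentiate numerator and denominator separately.
  f(x) = 3·tanh(x)   ⇒   f'(x) = 3 - 3·tanh(x)^2
  g(x) = tanh(x)   ⇒   g'(x) = 1 - tanh(x)^2
  lim(x→0) f'(x)/g'(x) = lim(x→0) (3 - 3·tanh(x)^2)/(1 - tanh(x)^2)
  = 3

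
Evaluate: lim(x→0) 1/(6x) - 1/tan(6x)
This is an ∞-∞ indeterminate form.

Combine fractions or rationalize to convert ∞-∞ to 0/0 form:
  lim(x→0) 1/(6x) - 1/tan(6x) = 0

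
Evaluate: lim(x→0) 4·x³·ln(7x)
This is a 0·∞ indeterminate form.

Rewrite 0·∞ as a quotient (0/0 or ∞/∞ form), then apply L'Hôpital's rule:
  lim(x→0) 4·x³·ln(7x) = 0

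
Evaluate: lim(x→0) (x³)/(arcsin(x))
This is a 0/0 indeterminate form.

Apply L'Hôpital's rule: differentiate numerator and denominator separately.
  f(x) = x^3   ⇒   f'(x) = 3·x^2
  g(x) = asin(x)   ⇒   g'(x) = 1/sqrt(1 - x^2)
  lim(x→0) f'(x)/g'(x) = lim(x→0) (3·x^2)/(1/sqrt(1 - x^2))
  = 0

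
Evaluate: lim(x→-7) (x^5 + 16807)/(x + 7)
This is a standard limit.

Factor or rationalize the expression:
  lim(x→-7) (x^5 + 16807)/(x + 7) = 12005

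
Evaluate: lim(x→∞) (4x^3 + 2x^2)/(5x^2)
This is an ∞/∞ indeterminate form.

Apply L'Hôpital's rule: differentiate numerator and denominator separately.
  f(x) = 4·x^3 + 2·x^2   ⇒   f'(x) = 12·x^2 + 4·x
  g(x) = 5·x^2   ⇒   g'(x) = 10·x
  lim(x→∞) f'(x)/g'(x) = lim(x→∞) (12·x^2 + 4·x)/(10·x)
  = ∞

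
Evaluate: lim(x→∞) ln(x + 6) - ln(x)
This is an ∞-∞ indeterminate form.

Combine fractions or rationalize to convert ∞-∞ to 0/0 form:
  lim(x→∞) ln(x + 6) - ln(x) = 0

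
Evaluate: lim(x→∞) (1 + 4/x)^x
This is an exponential indeterminate form.

For exponential indeterminate forms, take the natural log:
  Let L = lim(x→∞) (1 + 4/x)^x
  Then ln(L) = lim(x→∞) [exponent × ln(base)]
  Evaluate using L'Hôpital or standard limits, then exponentiate.
  L = e^(4)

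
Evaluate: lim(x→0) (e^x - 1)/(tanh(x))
This is a 0/0 indeterminate form.

Apply L'Hôpital's rule: differentiate numerator and denominator separately.
  f(x) = e^(x) - 1   ⇒   f'(x) = e^(x)
  g(x) = tanh(x)   ⇒   g'(x) = 1 - tanh(x)^2
  lim(x→0) f'(x)/g'(x) = lim(x→0) (e^(x))/(1 - tanh(x)^2)
  = 1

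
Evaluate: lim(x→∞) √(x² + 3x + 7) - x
This is an ∞-∞ indeterminate form.

Combine fractions or rationalize to convert ∞-∞ to 0/0 form:
  lim(x→∞) √(x² + 3x + 7) - x = 3/2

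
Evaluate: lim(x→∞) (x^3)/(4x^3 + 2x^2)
This is an ∞/∞ indeterminate form.

Apply L'Hôpital's rule: differentiate numerator and denominator separately.
  f(x) = x^3   ⇒   f'(x) = 3·x^2
  g(x) = 4·x^3 + 2·x^2   ⇒   g'(x) = 12·x^2 + 4·x
  lim(x→∞) f'(x)/g'(x) = lim(x→∞) (3·x^2)/(12·x^2 + 4·x)
  = 1/4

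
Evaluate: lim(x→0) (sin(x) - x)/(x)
This is a 0/0 indeterminate form.

Apply L'Hôpital's rule: differentiate numerator and denominator separately.
  f(x) = -x + sin(x)   ⇒   f'(x) = cos(x) - 1
  g(x) = x   ⇒   g'(x) = 1
  lim(x→0) f'(x)/g'(x) = lim(x→0) (cos(x) - 1)/(1)
  = 0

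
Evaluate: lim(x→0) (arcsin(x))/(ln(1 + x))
This is a 0/0 indeterminate form.

Apply L'Hôpital's rule: differentiate numerator and denominator separately.
  f(x) = asin(x)   ⇒   f'(x) = 1/sqrt(1 - x^2)
  g(x) = ln(x + 1)   ⇒   g'(x) = 1/(x + 1)
  lim(x→0) f'(x)/g'(x) = lim(x→0) (1/sqrt(1 - x^2))/(1/(x + 1))
  = 1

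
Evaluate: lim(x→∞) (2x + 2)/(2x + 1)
This is an ∞/∞ indeterminate form.

Apply L'Hôpital's rule: differentiate numerator and denominator separately.
  f(x) = 2·x + 2   ⇒   f'(x) = 2
  g(x) = 2·x + 1   ⇒   g'(x) = 2
  lim(x→∞) f'(x)/g'(x) = lim(x→∞) (2)/(2)
  = 1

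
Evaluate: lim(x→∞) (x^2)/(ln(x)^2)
This is an ∞/∞ indeterminate form.

Apply L'Hôpital's rule: differentiate numerator and denominator separately.
  f(x) = x^2   ⇒   f'(x) = 2·x
  g(x) = ln(x)^2   ⇒   g'(x) = 2·ln(x)/x
  lim(x→∞) f'(x)/g'(x) = lim(x→∞) (2·x)/(2·ln(x)/x)
  = ∞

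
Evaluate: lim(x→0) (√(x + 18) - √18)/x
This is a standard limit.

Factor or rationalize the expression:
  lim(x→0) (√(x + 18) - √18)/x = sqrt(2)/12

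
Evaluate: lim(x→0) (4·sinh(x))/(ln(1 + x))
This is a 0/0 indeterminate form.

Apply L'Hôpital's rule: differentiate numerator and denominator separately.
  f(x) = 4·sinh(x)   ⇒   f'(x) = 4·cosh(x)
  g(x) = ln(x + 1)   ⇒   g'(x) = 1/(x + 1)
  lim(x→0) f'(x)/g'(x) = lim(x→0) (4·cosh(x))/(1/(x + 1))
  = 4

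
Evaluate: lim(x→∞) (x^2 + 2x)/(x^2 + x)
This is an ∞/∞ indeterminate form.

Apply L'Hôpital's rule: differentiate numerator and denominator separately.
  f(x) = x^2 + 2·x   ⇒   f'(x) = 2·x + 2
  g(x) = x^2 + x   ⇒   g'(x) = 2·x + 1
  lim(x→∞) f'(x)/g'(x) = lim(x→∞) (2·x + 2)/(2·x + 1)
  = 1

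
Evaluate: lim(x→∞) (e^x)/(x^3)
This is an ∞/∞ indeterminate form.

Apply L'Hôpital's rule: differentiate numerator and denominator separately.
  f(x) = e^(x)   ⇒   f'(x) = e^(x)
  g(x) = x^3   ⇒   g'(x) = 3·x^2
  lim(x→∞) f'(x)/g'(x) = lim(x→∞) (e^(x))/(3·x^2)
  = ∞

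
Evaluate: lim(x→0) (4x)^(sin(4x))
This is an exponential indeterminate form.

For exponential indeterminate forms, take the natural log:
  Let L = lim(x→0) (4x)^(sin(4x))
  Then ln(L) = lim(x→0) [exponent × ln(base)]
  Evaluate using L'Hôpital or standard limits, then exponentiate.
  L = 1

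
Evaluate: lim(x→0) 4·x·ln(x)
This is a 0·∞ indeterminate form.

Rewrite 0·∞ as a quotient (0/0 or ∞/∞ form), then apply L'Hôpital's rule:
  lim(x→0) 4·x·ln(x) = 0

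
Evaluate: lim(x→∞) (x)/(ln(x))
This is an ∞/∞ indeterminate form.

Apply L'Hôpital's rule: differentiate numerator and denominator separately.
  f(x) = x   ⇒   f'(x) = 1
  g(x) = ln(x)   ⇒   g'(x) = 1/x
  lim(x→∞) f'(x)/g'(x) = lim(x→∞) (1)/(1/x)
  = ∞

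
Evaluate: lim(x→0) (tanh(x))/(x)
This is a 0/0 indeterminate form.

Apply L'Hôpital's rule: differentiate numerator and denominator separately.
  f(x) = tanh(x)   ⇒   f'(x) = 1 - tanh(x)^2
  g(x) = x   ⇒   g'(x) = 1
  lim(x→0) f'(x)/g'(x) = lim(x→0) (1 - tanh(x)^2)/(1)
  = 1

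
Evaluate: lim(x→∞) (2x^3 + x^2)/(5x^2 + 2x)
This is an ∞/∞ indeterminate form.

Apply L'Hôpital's rule: differentiate numerator and denominator separately.
  f(x) = 2·x^3 + x^2   ⇒   f'(x) = 6·x^2 + 2·x
  g(x) = 5·x^2 + 2·x   ⇒   g'(x) = 10·x + 2
  lim(x→∞) f'(x)/g'(x) = lim(x→∞) (6·x^2 + 2·x)/(10·x + 2)
  = ∞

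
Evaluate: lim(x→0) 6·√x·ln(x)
This is a 0·∞ indeterminate form.

Rewrite 0·∞ as a quotient (0/0 or ∞/∞ form), then apply L'Hôpital's rule:
  lim(x→0) 6·√x·ln(x) = 0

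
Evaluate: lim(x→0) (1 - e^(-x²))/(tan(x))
This is a 0/0 indeterminate form.

Apply L'Hôpital's rule: differentiate numerator and denominator separately.
  f(x) = 1 - e^(-x^2)   ⇒   f'(x) = 2·x·e^(-x^2)
  g(x) = tan(x)   ⇒   g'(x) = tan(x)^2 + 1
  lim(x→0) f'(x)/g'(x) = lim(x→0) (2·x·e^(-x^2))/(tan(x)^2 + 1)
  = 0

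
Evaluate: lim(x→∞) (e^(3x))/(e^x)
This is an ∞/∞ indeterminate form.

Apply L'Hôpital's rule: differentiate numerator and denominator separately.
  f(x) = e^(3·x)   ⇒   f'(x) = 3·e^(3·x)
  g(x) = e^(x)   ⇒   g'(x) = e^(x)
  lim(x→∞) f'(x)/g'(x) = lim(x→∞) (3·e^(3·x))/(e^(x))
  = ∞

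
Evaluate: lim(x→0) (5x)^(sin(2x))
This is an exponential indeterminate form.

For exponential indeterminate forms, take the natural log:
  Let L = lim(x→0) (5x)^(sin(2x))
  Then ln(L) = lim(x→0) [exponent × ln(base)]
  Evaluate using L'Hôpital or standard limits, then exponentiate.
  L = 1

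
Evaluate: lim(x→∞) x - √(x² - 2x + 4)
This is an ∞-∞ indeterminate form.

Combine fractions or rationalize to convert ∞-∞ to 0/0 form:
  lim(x→∞) x - √(x² - 2x + 4) = 1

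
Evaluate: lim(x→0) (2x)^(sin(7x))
This is an exponential indeterminate form.

For exponential indeterminate forms, take the natural log:
  Let L = lim(x→0) (2x)^(sin(7x))
  Then ln(L) = lim(x→0) [exponent × ln(base)]
  Evaluate using L'Hôpital or standard limits, then exponentiate.
  L = 1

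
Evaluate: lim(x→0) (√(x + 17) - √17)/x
This is a standard limit.

Factor or rationalize the expression:
  lim(x→0) (√(x + 17) - √17)/x = sqrt(17)/34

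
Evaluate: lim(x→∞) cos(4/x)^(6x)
This is an exponential indeterminate form.

For exponential indeterminate forms, take the natural log:
  Let L = lim(x→∞) cos(4/x)^(6x)
  Then ln(L) = lim(x→∞) [exponent × ln(base)]
  Evaluate using L'Hôpital or standard limits, then exponentiate.
  L = 1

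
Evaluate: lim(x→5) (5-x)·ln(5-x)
This is a 0·∞ indeterminate form.

Rewrite 0·∞ as a quotient (0/0 or ∞/∞ form), then apply L'Hôpital's rule:
  lim(x→5) (5-x)·ln(5-x) = 0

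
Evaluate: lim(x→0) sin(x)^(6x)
This is an exponential indeterminate form.

For exponential indeterminate forms, take the natural log:
  Let L = lim(x→0) sin(x)^(6x)
  Then ln(L) = lim(x→0) [exponent × ln(base)]
  Evaluate using L'Hôpital or standard limits, then exponentiate.
  L = 1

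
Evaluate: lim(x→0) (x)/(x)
This is a 0/0 indeterminate form.

Apply L'Hôpital's rule: differentiate numerator and denominator separately.
  f(x) = x   ⇒   f'(x) = 1
  g(x) = x   ⇒   g'(x) = 1
  lim(x→0) f'(x)/g'(x) = lim(x→0) (1)/(1)
  = 1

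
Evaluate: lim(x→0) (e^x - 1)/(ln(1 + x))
This is a 0/0 indeterminate form.

Apply L'Hôpital's rule: differentiate numerator and denominator separately.
  f(x) = e^(x) - 1   ⇒   f'(x) = e^(x)
  g(x) = ln(x + 1)   ⇒   g'(x) = 1/(x + 1)
  lim(x→0) f'(x)/g'(x) = lim(x→0) (e^(x))/(1/(x + 1))
  = 1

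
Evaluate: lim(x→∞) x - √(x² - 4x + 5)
This is an ∞-∞ indeterminate form.

Combine fractions or rationalize to convert ∞-∞ to 0/0 form:
  lim(x→∞) x - √(x² - 4x + 5) = 2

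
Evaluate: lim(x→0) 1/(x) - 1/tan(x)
This is an ∞-∞ indeterminate form.

Combine fractions or rationalize to convert ∞-∞ to 0/0 form:
  lim(x→0) 1/(x) - 1/tan(x) = 0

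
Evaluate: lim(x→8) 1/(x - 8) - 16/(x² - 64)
This is an ∞-∞ indeterminate form.

Combine fractions or rationalize to convert ∞-∞ to 0/0 form:
  lim(x→8) 1/(x - 8) - 16/(x² - 64) = 1/16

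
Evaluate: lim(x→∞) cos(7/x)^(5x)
This is an exponential indeterminate form.

For exponential indeterminate forms, take the natural log:
  Let L = lim(x→∞) cos(7/x)^(5x)
  Then ln(L) = lim(x→∞) [exponent × ln(base)]
  Evaluate using L'Hôpital or standard limits, then exponentiate.
  L = 1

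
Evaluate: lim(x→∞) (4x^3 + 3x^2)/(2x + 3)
This is an ∞/∞ indeterminate form.

Apply L'Hôpital's rule: differentiate numerator and denominator separately.
  f(x) = 4·x^3 + 3·x^2   ⇒   f'(x) = 12·x^2 + 6·x
  g(x) = 2·x + 3   ⇒   g'(x) = 2
  lim(x→∞) f'(x)/g'(x) = lim(x→∞) (12·x^2 + 6·x)/(2)
  = ∞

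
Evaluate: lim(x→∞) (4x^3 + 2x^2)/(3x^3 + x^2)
This is an ∞/∞ indeterminate form.

Apply L'Hôpital's rule: differentiate numerator and denominator separately.
  f(x) = 4·x^3 + 2·x^2   ⇒   f'(x) = 12·x^2 + 4·x
  g(x) = 3·x^3 + x^2   ⇒   g'(x) = 9·x^2 + 2·x
  lim(x→∞) f'(x)/g'(x) = lim(x→∞) (12·x^2 + 4·x)/(9·x^2 + 2·x)
  = 4/3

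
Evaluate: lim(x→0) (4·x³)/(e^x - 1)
This is a 0/0 indeterminate form.

Apply L'Hôpital's rule: differentiate numerator and denominator separately.
  f(x) = 4·x^3   ⇒   f'(x) = 12·x^2
  g(x) = e^(x) - 1   ⇒   g'(x) = e^(x)
  lim(x→0) f'(x)/g'(x) = lim(x→0) (12·x^2)/(e^(x))
  = 0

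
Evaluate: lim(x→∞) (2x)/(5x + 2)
This is an ∞/∞ indeterminate form.

Apply L'Hôpital's rule: differentiate numerator and denominator separately.
  f(x) = 2·x   ⇒   f'(x) = 2
  g(x) = 5·x + 2   ⇒   g'(x) = 5
  lim(x→∞) f'(x)/g'(x) = lim(x→∞) (2)/(5)
  = 2/5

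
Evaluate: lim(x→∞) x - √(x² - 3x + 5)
This is an ∞-∞ indeterminate form.

Combine fractions or rationalize to convert ∞-∞ to 0/0 form:
  lim(x→∞) x - √(x² - 3x + 5) = 3/2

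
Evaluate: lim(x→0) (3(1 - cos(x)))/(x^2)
This is a 0/0 indeterminate form.

Apply L'Hôpital's rule: differentiate numerator and denominator separately.
  f(x) = 3 - 3·cos(x)   ⇒   f'(x) = 3·sin(x)
  g(x) = x^2   ⇒   g'(x) = 2·x
  lim(x→0) f'(x)/g'(x) = lim(x→0) (3·sin(x))/(2·x)
  = 3/2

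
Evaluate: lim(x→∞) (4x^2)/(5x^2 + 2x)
This is an ∞/∞ indeterminate form.

Apply L'Hôpital's rule: differentiate numerator and denominator separately.
  f(x) = 4·x^2   ⇒   f'(x) = 8·x
  g(x) = 5·x^2 + 2·x   ⇒   g'(x) = 10·x + 2
  lim(x→∞) f'(x)/g'(x) = lim(x→∞) (8·x)/(10·x + 2)
  = 4/5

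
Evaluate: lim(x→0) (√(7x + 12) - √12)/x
This is a standard limit.

Factor or rationalize the expression:
  lim(x→0) (√(7x + 12) - √12)/x = 7·sqrt(3)/12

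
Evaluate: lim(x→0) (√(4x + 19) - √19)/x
This is a standard limit.

Factor or rationalize the expression:
  lim(x→0) (√(4x + 19) - √19)/x = 2·sqrt(19)/19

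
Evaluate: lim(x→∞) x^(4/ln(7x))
This is an exponential indeterminate form.

For exponential indeterminate forms, take the natural log:
  Let L = lim(x→∞) x^(4/ln(7x))
  Then ln(L) = lim(x→∞) [exponent × ln(base)]
  Evaluate using L'Hôpital or standard limits, then exponentiate.
  L = e^(4)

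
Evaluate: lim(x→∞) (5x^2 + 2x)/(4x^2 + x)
This is an ∞/∞ indeterminate form.

Apply L'Hôpital's rule: differentiate numerator and denominator separately.
  f(x) = 5·x^2 + 2·x   ⇒   f'(x) = 10·x + 2
  g(x) = 4·x^2 + x   ⇒   g'(x) = 8·x + 1
  lim(x→∞) f'(x)/g'(x) = lim(x→∞) (10·x + 2)/(8·x + 1)
  = 5/4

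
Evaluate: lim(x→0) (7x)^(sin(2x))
This is an exponential indeterminate form.

For exponential indeterminate forms, take the natural log:
  Let L = lim(x→0) (7x)^(sin(2x))
  Then ln(L) = lim(x→0) [exponent × ln(base)]
  Evaluate using L'Hôpital or standard limits, then exponentiate.
  L = 1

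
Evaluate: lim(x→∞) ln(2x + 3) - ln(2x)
This is an ∞-∞ indeterminate form.

Combine fractions or rationalize to convert ∞-∞ to 0/0 form:
  lim(x→∞) ln(2x + 3) - ln(2x) = 0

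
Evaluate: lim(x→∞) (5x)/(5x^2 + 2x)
This is an ∞/∞ indeterminate form.

Apply L'Hôpital's rule: differentiate numerator and denominator separately.
  f(x) = 5·x   ⇒   f'(x) = 5
  g(x) = 5·x^2 + 2·x   ⇒   g'(x) = 10·x + 2
  lim(x→∞) f'(x)/g'(x) = lim(x→∞) (5)/(10·x + 2)
  = 0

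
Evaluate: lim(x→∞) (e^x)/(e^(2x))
This is an ∞/∞ indeterminate form.

Apply L'Hôpital's rule: differentiate numerator and denominator separately.
  f(x) = e^(x)   ⇒   f'(x) = e^(x)
  g(x) = e^(2·x)   ⇒   g'(x) = 2·e^(2·x)
  lim(x→∞) f'(x)/g'(x) = lim(x→∞) (e^(x))/(2·e^(2·x))
  = 0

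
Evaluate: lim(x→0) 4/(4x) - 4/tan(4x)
This is an ∞-∞ indeterminate form.

Combine fractions or rationalize to convert ∞-∞ to 0/0 form:
  lim(x→0) 4/(4x) - 4/tan(4x) = 0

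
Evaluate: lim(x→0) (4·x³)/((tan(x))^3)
This is a 0/0 indeterminate form.

Apply L'Hôpital's rule: differentiate numerator and denominator separately.
  f(x) = 4·x^3   ⇒   f'(x) = 12·x^2
  g(x) = tan(x)^3   ⇒   g'(x) = (3·tan(x)^2 + 3)·tan(x)^2
  lim(x→0) f'(x)/g'(x) = lim(x→0) (12·x^2)/((3·tan(x)^2 + 3)·tan(x)^2)
  = 4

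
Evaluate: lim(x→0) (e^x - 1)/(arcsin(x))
This is a 0/0 indeterminate form.

Apply L'Hôpital's rule: differentiate numerator and denominator separately.
  f(x) = e^(x) - 1   ⇒   f'(x) = e^(x)
  g(x) = asin(x)   ⇒   g'(x) = 1/sqrt(1 - x^2)
  lim(x→0) f'(x)/g'(x) = lim(x→0) (e^(x))/(1/sqrt(1 - x^2))
  = 1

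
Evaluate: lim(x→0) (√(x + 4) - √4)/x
This is a standard limit.

Factor or rationalize the expression:
  lim(x→0) (√(x + 4) - √4)/x = 1/4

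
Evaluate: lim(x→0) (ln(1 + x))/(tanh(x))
This is a 0/0 indeterminate form.

Apply L'Hôpital's rule: differentiate numerator and denominator separately.
  f(x) = ln(x + 1)   ⇒   f'(x) = 1/(x + 1)
  g(x) = tanh(x)   ⇒   g'(x) = 1 - tanh(x)^2
  lim(x→0) f'(x)/g'(x) = lim(x→0) (1/(x + 1))/(1 - tanh(x)^2)
  = 1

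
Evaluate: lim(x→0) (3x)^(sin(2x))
This is an exponential indeterminate form.

For exponential indeterminate forms, take the natural log:
  Let L = lim(x→0) (3x)^(sin(2x))
  Then ln(L) = lim(x→0) [exponent × ln(base)]
  Evaluate using L'Hôpital or standard limits, then exponentiate.
  L = 1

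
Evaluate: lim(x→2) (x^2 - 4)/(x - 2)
This is a standard limit.

Factor or rationalize the expression:
  lim(x→2) (x^2 - 4)/(x - 2) = 4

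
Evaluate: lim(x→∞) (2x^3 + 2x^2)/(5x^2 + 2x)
This is an ∞/∞ indeterminate form.

Apply L'Hôpital's rule: differentiate numerator and denominator separately.
  f(x) = 2·x^3 + 2·x^2   ⇒   f'(x) = 6·x^2 + 4·x
  g(x) = 5·x^2 + 2·x   ⇒   g'(x) = 10·x + 2
  lim(x→∞) f'(x)/g'(x) = lim(x→∞) (6·x^2 + 4·x)/(10·x + 2)
  = ∞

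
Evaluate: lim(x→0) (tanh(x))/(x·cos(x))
This is a 0/0 indeterminate form.

Apply L'Hôpital's rule: differentiate numerator and denominator separately.
  f(x) = tanh(x)   ⇒   f'(x) = 1 - tanh(x)^2
  g(x) = x·cos(x)   ⇒   g'(x) = -x·sin(x) + cos(x)
  lim(x→0) f'(x)/g'(x) = lim(x→0) (1 - tanh(x)^2)/(-x·sin(x) + cos(x))
  = 1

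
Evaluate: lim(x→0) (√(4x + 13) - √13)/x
This is a standard limit.

Factor or rationalize the expression:
  lim(x→0) (√(4x + 13) - √13)/x = 2·sqrt(13)/13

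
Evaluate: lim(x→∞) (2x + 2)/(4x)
This is an ∞/∞ indeterminate form.

Apply L'Hôpital's rule: differentiate numerator and denominator separately.
  f(x) = 2·x + 2   ⇒   f'(x) = 2
  g(x) = 4·x   ⇒   g'(x) = 4
  lim(x→∞) f'(x)/g'(x) = lim(x→∞) (2)/(4)
  = 1/2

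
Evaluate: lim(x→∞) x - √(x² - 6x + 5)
This is an ∞-∞ indeterminate form.

Combine fractions or rationalize to convert ∞-∞ to 0/0 form:
  lim(x→∞) x - √(x² - 6x + 5) = 3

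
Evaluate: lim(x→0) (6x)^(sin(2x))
This is an exponential indeterminate form.

For exponential indeterminate forms, take the natural log:
  Let L = lim(x→0) (6x)^(sin(2x))
  Then ln(L) = lim(x→0) [exponent × ln(base)]
  Evaluate using L'Hôpital or standard limits, then exponentiate.
  L = 1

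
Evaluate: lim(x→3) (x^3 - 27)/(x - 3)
This is a standard limit.

Factor or rationalize the expression:
  lim(x→3) (x^3 - 27)/(x - 3) = 27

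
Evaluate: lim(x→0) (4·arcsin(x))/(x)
This is a 0/0 indeterminate form.

Apply L'Hôpital's rule: differentiate numerator and denominator separately.
  f(x) = 4·asin(x)   ⇒   f'(x) = 4/sqrt(1 - x^2)
  g(x) = x   ⇒   g'(x) = 1
  lim(x→0) f'(x)/g'(x) = lim(x→0) (4/sqrt(1 - x^2))/(1)
  = 4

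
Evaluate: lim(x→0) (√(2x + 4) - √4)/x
This is a standard limit.

Factor or rationalize the expression:
  lim(x→0) (√(2x + 4) - √4)/x = 1/2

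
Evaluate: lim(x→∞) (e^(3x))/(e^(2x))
This is an ∞/∞ indeterminate form.

Apply L'Hôpital's rule: differentiate numerator and denominator separately.
  f(x) = e^(3·x)   ⇒   f'(x) = 3·e^(3·x)
  g(x) = e^(2·x)   ⇒   g'(x) = 2·e^(2·x)
  lim(x→∞) f'(x)/g'(x) = lim(x→∞) (3·e^(3·x))/(2·e^(2·x))
  = ∞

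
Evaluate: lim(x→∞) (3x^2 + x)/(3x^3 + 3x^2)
This is an ∞/∞ indeterminate form.

Apply L'Hôpital's rule: differentiate numerator and denominator separately.
  f(x) = 3·x^2 + x   ⇒   f'(x) = 6·x + 1
  g(x) = 3·x^3 + 3·x^2   ⇒   g'(x) = 9·x^2 + 6·x
  lim(x→∞) f'(x)/g'(x) = lim(x→∞) (6·x + 1)/(9·x^2 + 6·x)
  = 0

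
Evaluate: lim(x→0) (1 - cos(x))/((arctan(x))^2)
This is a 0/0 indeterminate form.

Apply L'Hôpital's rule: differentiate numerator and denominator separately.
  f(x) = 1 - cos(x)   ⇒   f'(x) = sin(x)
  g(x) = atan(x)^2   ⇒   g'(x) = 2·atan(x)/(x^2 + 1)
  lim(x→0) f'(x)/g'(x) = lim(x→0) (sin(x))/(2·atan(x)/(x^2 + 1))
  = 1/2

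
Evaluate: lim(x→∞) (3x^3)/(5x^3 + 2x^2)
This is an ∞/∞ indeterminate form.

Apply L'Hôpital's rule: differentiate numerator and denominator separately.
  f(x) = 3·x^3   ⇒   f'(x) = 9·x^2
  g(x) = 5·x^3 + 2·x^2   ⇒   g'(x) = 15·x^2 + 4·x
  lim(x→∞) f'(x)/g'(x) = lim(x→∞) (9·x^2)/(15·x^2 + 4·x)
  = 3/5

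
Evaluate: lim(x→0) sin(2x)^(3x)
This is an exponential indeterminate form.

For exponential indeterminate forms, take the natural log:
  Let L = lim(x→0) sin(2x)^(3x)
  Then ln(L) = lim(x→0) [exponent × ln(base)]
  Evaluate using L'Hôpital or standard limits, then exponentiate.
  L = 1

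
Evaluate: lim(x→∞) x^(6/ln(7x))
This is an exponential indeterminate form.

For exponential indeterminate forms, take the natural log:
  Let L = lim(x→∞) x^(6/ln(7x))
  Then ln(L) = lim(x→∞) [exponent × ln(base)]
  Evaluate using L'Hôpital or standard limits, then exponentiate.
  L = e^(6)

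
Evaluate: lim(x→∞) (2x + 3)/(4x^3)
This is an ∞/∞ indeterminate form.

Apply L'Hôpital's rule: differentiate numerator and denominator separately.
  f(x) = 2·x + 3   ⇒   f'(x) = 2
  g(x) = 4·x^3   ⇒   g'(x) = 12·x^2
  lim(x→∞) f'(x)/g'(x) = lim(x→∞) (2)/(12·x^2)
  = 0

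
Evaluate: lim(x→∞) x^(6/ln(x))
This is an exponential indeterminate form.

For exponential indeterminate forms, take the natural log:
  Let L = lim(x→∞) x^(6/ln(x))
  Then ln(L) = lim(x→∞) [exponent × ln(base)]
  Evaluate using L'Hôpital or standard limits, then exponentiate.
  L = e^(6)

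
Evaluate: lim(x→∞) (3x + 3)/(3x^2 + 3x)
This is an ∞/∞ indeterminate form.

Apply L'Hôpital's rule: differentiate numerator and denominator separately.
  f(x) = 3·x + 3   ⇒   f'(x) = 3
  g(x) = 3·x^2 + 3·x   ⇒   g'(x) = 6·x + 3
  lim(x→∞) f'(x)/g'(x) = lim(x→∞) (3)/(6·x + 3)
  = 0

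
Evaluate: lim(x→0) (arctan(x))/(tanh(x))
This is a 0/0 indeterminate form.

Apply L'Hôpital's rule: differentiate numerator and denominator separately.
  f(x) = atan(x)   ⇒   f'(x) = 1/(x^2 + 1)
  g(x) = tanh(x)   ⇒   g'(x) = 1 - tanh(x)^2
  lim(x→0) f'(x)/g'(x) = lim(x→0) (1/(x^2 + 1))/(1 - tanh(x)^2)
  = 1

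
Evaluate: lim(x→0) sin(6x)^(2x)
This is an exponential indeterminate form.

For exponential indeterminate forms, take the natural log:
  Let L = lim(x→0) sin(6x)^(2x)
  Then ln(L) = lim(x→0) [exponent × ln(base)]
  Evaluate using L'Hôpital or standard limits, then exponentiate.
  L = 1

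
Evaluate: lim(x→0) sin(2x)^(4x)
This is an exponential indeterminate form.

For exponential indeterminate forms, take the natural log:
  Let L = lim(x→0) sin(2x)^(4x)
  Then ln(L) = lim(x→0) [exponent × ln(base)]
  Evaluate using L'Hôpital or standard limits, then exponentiate.
  L = 1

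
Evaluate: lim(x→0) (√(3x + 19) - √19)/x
This is a standard limit.

Factor or rationalize the expression:
  lim(x→0) (√(3x + 19) - √19)/x = 3·sqrt(19)/38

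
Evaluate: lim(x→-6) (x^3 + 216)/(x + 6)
This is a standard limit.

Factor or rationalize the expression:
  lim(x→-6) (x^3 + 216)/(x + 6) = 108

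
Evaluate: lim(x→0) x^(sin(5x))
This is an exponential indeterminate form.

For exponential indeterminate forms, take the natural log:
  Let L = lim(x→0) x^(sin(5x))
  Then ln(L) = lim(x→0) [exponent × ln(base)]
  Evaluate using L'Hôpital or standard limits, then exponentiate.
  L = 1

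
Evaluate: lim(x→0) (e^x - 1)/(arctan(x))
This is a 0/0 indeterminate form.

Apply L'Hôpital's rule: differentiate numerator and denominator separately.
  f(x) = e^(x) - 1   ⇒   f'(x) = e^(x)
  g(x) = atan(x)   ⇒   g'(x) = 1/(x^2 + 1)
  lim(x→0) f'(x)/g'(x) = lim(x→0) (e^(x))/(1/(x^2 + 1))
  = 1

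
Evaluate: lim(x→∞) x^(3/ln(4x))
This is an exponential indeterminate form.

For exponential indeterminate forms, take the natural log:
  Let L = lim(x→∞) x^(3/ln(4x))
  Then ln(L) = lim(x→∞) [exponent × ln(base)]
  Evaluate using L'Hôpital or standard limits, then exponentiate.
  L = e^(3)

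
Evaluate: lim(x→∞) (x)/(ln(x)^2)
This is an ∞/∞ indeterminate form.

Apply L'Hôpital's rule: differentiate numerator and denominator separately.
  f(x) = x   ⇒   f'(x) = 1
  g(x) = ln(x)^2   ⇒   g'(x) = 2·ln(x)/x
  lim(x→∞) f'(x)/g'(x) = lim(x→∞) (1)/(2·ln(x)/x)
  = ∞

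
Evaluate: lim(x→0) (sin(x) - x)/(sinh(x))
This is a 0/0 indeterminate form.

Apply L'Hôpital's rule: differentiate numerator and denominator separately.
  f(x) = -x + sin(x)   ⇒   f'(x) = cos(x) - 1
  g(x) = sinh(x)   ⇒   g'(x) = cosh(x)
  lim(x→0) f'(x)/g'(x) = lim(x→0) (cos(x) - 1)/(cosh(x))
  = 0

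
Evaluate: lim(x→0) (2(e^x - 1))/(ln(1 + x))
This is a 0/0 indeterminate form.

Apply L'Hôpital's rule: differentiate numerator and denominator separately.
  f(x) = 2·e^(x) - 2   ⇒   f'(x) = 2·e^(x)
  g(x) = ln(x + 1)   ⇒   g'(x) = 1/(x + 1)
  lim(x→0) f'(x)/g'(x) = lim(x→0) (2·e^(x))/(1/(x + 1))
  = 2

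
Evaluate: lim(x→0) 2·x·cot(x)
This is a 0·∞ indeterminate form.

Rewrite 0·∞ as a quotient (0/0 or ∞/∞ form), then apply L'Hôpital's rule:
  lim(x→0) 2·x·cot(x) = 2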